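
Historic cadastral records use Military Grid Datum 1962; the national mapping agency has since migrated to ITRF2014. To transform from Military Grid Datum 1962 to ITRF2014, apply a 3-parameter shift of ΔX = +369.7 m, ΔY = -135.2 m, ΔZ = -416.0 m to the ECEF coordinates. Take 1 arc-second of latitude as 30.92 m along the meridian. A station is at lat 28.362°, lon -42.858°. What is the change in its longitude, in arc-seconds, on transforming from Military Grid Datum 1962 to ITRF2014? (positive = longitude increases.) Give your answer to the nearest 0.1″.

Δλ = 5.6″

sin φ = 0.475041, cos φ = 0.879964, sin λ = -0.680184, cos λ = 0.733042.
East component: ΔE = −sin λ·ΔX + cos λ·ΔY = −(-0.680184)(369.7) + (0.733042)(-135.2) = 152.36 m.
1° of latitude spans 3600 × 30.92 = 111312 m; at latitude φ, 1° of longitude spans that × cos φ = 97950.5 m, so Δλ = 152.36 / 97950.5 × 3600 = 5.600″.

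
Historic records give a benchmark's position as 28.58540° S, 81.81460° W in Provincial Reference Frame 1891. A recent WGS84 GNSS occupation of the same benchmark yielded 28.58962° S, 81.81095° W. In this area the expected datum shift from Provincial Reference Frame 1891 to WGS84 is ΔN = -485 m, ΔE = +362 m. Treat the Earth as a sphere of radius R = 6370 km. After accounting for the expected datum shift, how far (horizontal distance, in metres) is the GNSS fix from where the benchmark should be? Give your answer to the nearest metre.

Observed coordinate differences: Δφ = -0.00422°, Δλ = +0.00365°.
Converting to metres (1° lat = 111177 m, cos φ = 0.878105): observed ΔN = -469.2 m, observed ΔE = 356.3 m.
Subtracting the expected shift leaves a residual of -469.2 − (-485) = 15.8 m north and 356.3 − (362) = -5.7 m east.
Residual distance = √(15.8² + (-5.7)²) = 16.8 m.

17 m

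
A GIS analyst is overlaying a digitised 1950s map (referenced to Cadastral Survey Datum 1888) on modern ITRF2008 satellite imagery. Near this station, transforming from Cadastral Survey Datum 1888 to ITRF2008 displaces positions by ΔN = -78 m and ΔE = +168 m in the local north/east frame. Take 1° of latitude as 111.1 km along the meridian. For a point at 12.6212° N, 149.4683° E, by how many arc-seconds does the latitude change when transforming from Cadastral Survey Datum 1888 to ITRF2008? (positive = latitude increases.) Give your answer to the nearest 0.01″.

1° of latitude = 111.1 km, so Δφ = -78.0 / 111100 = -0.0007021° = -2.527″.

Δφ = -2.53″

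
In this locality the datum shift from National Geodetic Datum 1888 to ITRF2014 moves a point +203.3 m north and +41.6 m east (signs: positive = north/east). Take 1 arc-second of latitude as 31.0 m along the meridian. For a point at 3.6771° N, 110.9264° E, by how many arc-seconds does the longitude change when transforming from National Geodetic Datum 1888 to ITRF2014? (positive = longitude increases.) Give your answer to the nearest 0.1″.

Δλ = 1.3″

At latitude 3.6771°, cos φ = 0.997941.
1″ of longitude at this latitude = 31.00 × cos φ = 30.9362 m, so Δλ = 41.6 / 30.9362 = 1.345″.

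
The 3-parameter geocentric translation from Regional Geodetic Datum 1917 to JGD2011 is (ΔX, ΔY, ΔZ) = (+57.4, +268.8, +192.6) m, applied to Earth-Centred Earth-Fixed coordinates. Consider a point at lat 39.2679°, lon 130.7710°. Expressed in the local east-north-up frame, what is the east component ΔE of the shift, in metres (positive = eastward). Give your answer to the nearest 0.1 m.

At φ = 39.2679°, λ = 130.7710°: sin φ = 0.632947, cos φ = 0.774195, sin λ = 0.757326, cos λ = -0.653037.
ΔE = −sin λ·ΔX + cos λ·ΔY = −(0.757326)·(57.4) + (-0.653037)·(268.8) = -219.01 m.

ΔE = -219.0 m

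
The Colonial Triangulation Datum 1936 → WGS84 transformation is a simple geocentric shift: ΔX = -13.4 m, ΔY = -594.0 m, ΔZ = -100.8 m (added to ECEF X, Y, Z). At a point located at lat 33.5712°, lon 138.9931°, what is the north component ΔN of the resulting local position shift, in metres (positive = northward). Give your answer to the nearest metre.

ΔN = 126 m

At φ = 33.5712°, λ = 138.9931°: sin φ = 0.552973, cos φ = 0.833199, sin λ = 0.656150, cos λ = -0.754631.
ΔN = −sin φ cos λ·ΔX − sin φ sin λ·ΔY + cos φ·ΔZ = −(0.552973)(-0.754631)(-13.4) − (0.552973)(0.656150)(-594.0) + (0.833199)(-100.8) = 125.94 m.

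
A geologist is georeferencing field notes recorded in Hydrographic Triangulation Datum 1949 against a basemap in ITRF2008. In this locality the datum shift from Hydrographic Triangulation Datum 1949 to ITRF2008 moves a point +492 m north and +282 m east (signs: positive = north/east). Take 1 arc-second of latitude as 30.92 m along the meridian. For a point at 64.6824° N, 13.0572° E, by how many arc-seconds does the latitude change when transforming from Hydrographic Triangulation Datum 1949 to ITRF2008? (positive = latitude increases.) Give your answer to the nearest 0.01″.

Δφ = 15.91″

1″ of latitude = 30.92 m, so Δφ = 492.0 / 30.92 = 15.912″.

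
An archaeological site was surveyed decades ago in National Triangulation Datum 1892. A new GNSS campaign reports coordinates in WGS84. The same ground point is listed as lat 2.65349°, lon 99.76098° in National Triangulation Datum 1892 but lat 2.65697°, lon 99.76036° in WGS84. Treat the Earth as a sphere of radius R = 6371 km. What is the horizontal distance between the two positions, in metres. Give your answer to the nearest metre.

Δφ = 2.65697° − 2.65349° = +0.00348°; Δλ = 99.76036° − 99.76098° = -0.00062°.
1° along a meridian = πR/180 = 111195 m.
ΔN = Δφ × 111195 = 387.0 m; ΔE = Δλ × 111195 × cos(2.65349°) = -0.00062 × 111195 × 0.998928 = -68.9 m.
Distance = √(ΔE² + ΔN²) = √((-68.9)² + 387.0²) = 393.0 m.

393 m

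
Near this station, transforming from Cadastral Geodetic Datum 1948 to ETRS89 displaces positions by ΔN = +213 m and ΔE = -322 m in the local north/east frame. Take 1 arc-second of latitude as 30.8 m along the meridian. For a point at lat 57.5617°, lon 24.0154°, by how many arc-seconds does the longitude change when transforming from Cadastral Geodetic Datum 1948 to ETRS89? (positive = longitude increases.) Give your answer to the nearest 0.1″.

At latitude 57.5617°, cos φ = 0.536391.
1″ of longitude at this latitude = 30.80 × cos φ = 16.5208 m, so Δλ = -322.0 / 16.5208 = -19.491″.

Δλ = -19.5″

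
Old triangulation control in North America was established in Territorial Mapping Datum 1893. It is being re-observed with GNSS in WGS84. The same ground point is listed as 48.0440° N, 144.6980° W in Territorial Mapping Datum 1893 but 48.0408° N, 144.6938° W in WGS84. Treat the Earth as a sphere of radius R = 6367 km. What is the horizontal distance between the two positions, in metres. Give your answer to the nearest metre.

Δφ = 48.0408° − 48.0440° = -0.0032°; Δλ = -144.6938° − -144.6980° = +0.0042°.
1° along a meridian = πR/180 = 111125 m.
ΔN = Δφ × 111125 = -355.6 m; ΔE = Δλ × 111125 × cos(48.0440°) = +0.0042 × 111125 × 0.668560 = 312.0 m.
Distance = √(ΔE² + ΔN²) = √(312.0² + (-355.6)²) = 473.1 m.

473 m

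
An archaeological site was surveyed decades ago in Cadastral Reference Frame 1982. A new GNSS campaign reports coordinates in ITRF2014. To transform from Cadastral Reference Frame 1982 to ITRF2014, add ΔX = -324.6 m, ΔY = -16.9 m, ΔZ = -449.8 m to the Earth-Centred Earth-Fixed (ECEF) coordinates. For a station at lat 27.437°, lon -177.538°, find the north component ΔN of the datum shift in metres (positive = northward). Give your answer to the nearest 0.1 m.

At φ = 27.437°, λ = -177.538°: sin φ = 0.460773, cos φ = 0.887518, sin λ = -0.042957, cos λ = -0.999077.
ΔN = −sin φ cos λ·ΔX − sin φ sin λ·ΔY + cos φ·ΔZ = −(0.460773)(-0.999077)(-324.6) − (0.460773)(-0.042957)(-16.9) + (0.887518)(-449.8) = -548.97 m.

ΔN = -549.0 m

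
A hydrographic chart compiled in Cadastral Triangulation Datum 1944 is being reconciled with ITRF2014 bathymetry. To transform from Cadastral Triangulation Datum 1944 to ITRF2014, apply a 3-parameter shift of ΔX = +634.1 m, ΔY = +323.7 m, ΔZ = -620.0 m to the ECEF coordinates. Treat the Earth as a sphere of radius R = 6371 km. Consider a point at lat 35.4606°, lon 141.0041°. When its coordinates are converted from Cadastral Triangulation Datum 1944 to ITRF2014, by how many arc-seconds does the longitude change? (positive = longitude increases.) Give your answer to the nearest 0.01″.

Δλ = -25.86″

sin φ = 0.580143, cos φ = 0.814515, sin λ = 0.629265, cos λ = -0.777191.
East component: ΔE = −sin λ·ΔX + cos λ·ΔY = −(0.629265)(634.1) + (-0.777191)(323.7) = -650.59 m.
1° of latitude spans πR/180 = 111195 m; at latitude φ, 1° of longitude spans that × cos φ = 90569.9 m, so Δλ = -650.59 / 90569.9 × 3600 = -25.860″.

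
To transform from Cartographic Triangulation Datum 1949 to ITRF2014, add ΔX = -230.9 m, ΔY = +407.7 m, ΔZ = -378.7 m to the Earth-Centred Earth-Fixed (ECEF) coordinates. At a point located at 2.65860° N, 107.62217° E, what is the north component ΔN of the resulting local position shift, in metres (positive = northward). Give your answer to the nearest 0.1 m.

At φ = 2.65860°, λ = 107.62217°: sin φ = 0.046385, cos φ = 0.998924, sin λ = 0.953074, cos λ = -0.302739.
ΔN = −sin φ cos λ·ΔX − sin φ sin λ·ΔY + cos φ·ΔZ = −(0.046385)(-0.302739)(-230.9) − (0.046385)(0.953074)(407.7) + (0.998924)(-378.7) = -399.56 m.

ΔN = -399.6 m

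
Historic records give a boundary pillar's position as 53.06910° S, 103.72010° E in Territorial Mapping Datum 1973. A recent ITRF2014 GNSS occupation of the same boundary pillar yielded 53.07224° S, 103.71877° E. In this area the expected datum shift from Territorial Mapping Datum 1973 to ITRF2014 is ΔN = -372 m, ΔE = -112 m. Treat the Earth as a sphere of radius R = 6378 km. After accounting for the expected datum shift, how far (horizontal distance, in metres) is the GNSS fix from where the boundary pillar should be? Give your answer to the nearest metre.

32 m

Observed coordinate differences: Δφ = -0.00314°, Δλ = -0.00133°.
Converting to metres (1° lat = 111317 m, cos φ = 0.600851): observed ΔN = -349.5 m, observed ΔE = -89.0 m.
Subtracting the expected shift leaves a residual of -349.5 − (-372) = 22.5 m north and -89.0 − (-112) = 23.0 m east.
Residual distance = √(22.5² + 23.0²) = 32.2 m.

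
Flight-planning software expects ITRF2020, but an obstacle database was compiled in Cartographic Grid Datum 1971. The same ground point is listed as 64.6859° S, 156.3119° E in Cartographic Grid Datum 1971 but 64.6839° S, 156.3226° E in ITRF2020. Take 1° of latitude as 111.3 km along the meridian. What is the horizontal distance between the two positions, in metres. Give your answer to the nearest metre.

556 m

Δφ = -64.6839° − -64.6859° = +0.0020°; Δλ = 156.3226° − 156.3119° = +0.0107°.
ΔN = Δφ × 111300 = 222.6 m; ΔE = Δλ × 111300 × cos(-64.6859°) = +0.0107 × 111300 × 0.427580 = 509.2 m.
Distance = √(ΔE² + ΔN²) = √(509.2² + 222.6²) = 555.7 m.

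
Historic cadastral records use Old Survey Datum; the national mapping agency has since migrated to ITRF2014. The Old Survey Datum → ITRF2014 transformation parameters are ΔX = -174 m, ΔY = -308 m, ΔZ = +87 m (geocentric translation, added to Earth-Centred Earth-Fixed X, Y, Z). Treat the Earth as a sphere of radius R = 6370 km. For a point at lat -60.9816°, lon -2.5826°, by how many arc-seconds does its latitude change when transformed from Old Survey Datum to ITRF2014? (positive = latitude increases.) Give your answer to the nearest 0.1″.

sin φ = -0.874464, cos φ = 0.485090, sin λ = -0.045060, cos λ = 0.998984.
North component: ΔN = −sin φ cos λ·ΔX − sin φ sin λ·ΔY + cos φ·ΔZ = −(-0.874464)(0.998984)(-174) − (-0.874464)(-0.045060)(-308) + (0.485090)(87) = -97.66 m.
1° of latitude spans πR/180 = 111177 m, so Δφ = -97.66 / 111177 × 3600 = -3.162″.

Δφ = -3.2″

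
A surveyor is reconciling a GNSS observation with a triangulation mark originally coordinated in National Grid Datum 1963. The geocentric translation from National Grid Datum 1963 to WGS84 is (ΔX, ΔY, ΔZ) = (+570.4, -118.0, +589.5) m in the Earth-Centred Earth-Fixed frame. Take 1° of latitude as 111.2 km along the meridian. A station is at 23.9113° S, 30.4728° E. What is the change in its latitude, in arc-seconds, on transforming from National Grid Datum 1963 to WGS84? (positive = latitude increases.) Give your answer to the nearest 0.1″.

Δφ = 23.1″

sin φ = -0.405322, cos φ = 0.914174, sin λ = 0.507129, cos λ = 0.861870.
North component: ΔN = −sin φ cos λ·ΔX − sin φ sin λ·ΔY + cos φ·ΔZ = −(-0.405322)(0.861870)(570.4) − (-0.405322)(0.507129)(-118.0) + (0.914174)(589.5) = 713.91 m.
1° of latitude spans 111200 m, so Δφ = 713.91 / 111200 × 3600 = 23.112″.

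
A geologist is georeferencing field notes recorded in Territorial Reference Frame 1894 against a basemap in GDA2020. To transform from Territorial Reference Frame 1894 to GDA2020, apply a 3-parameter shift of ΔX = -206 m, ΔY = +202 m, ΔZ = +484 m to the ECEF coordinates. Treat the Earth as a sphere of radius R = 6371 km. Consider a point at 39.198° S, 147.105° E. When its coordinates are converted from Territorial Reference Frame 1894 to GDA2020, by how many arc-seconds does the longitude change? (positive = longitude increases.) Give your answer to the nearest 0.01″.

Δλ = -2.41″

sin φ = -0.632002, cos φ = 0.774967, sin λ = 0.543101, cos λ = -0.839667.
East component: ΔE = −sin λ·ΔX + cos λ·ΔY = −(0.543101)(-206) + (-0.839667)(202) = -57.73 m.
1° of latitude spans πR/180 = 111195 m; at latitude φ, 1° of longitude spans that × cos φ = 86172.3 m, so Δλ = -57.73 / 86172.3 × 3600 = -2.412″.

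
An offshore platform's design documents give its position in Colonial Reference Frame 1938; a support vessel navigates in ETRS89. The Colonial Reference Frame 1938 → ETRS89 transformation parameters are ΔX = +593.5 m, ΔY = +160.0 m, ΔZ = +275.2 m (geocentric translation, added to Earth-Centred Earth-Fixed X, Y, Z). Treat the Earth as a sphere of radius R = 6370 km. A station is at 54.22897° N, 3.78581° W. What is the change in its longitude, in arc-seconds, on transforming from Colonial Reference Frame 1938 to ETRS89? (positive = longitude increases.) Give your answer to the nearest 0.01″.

sin φ = 0.811359, cos φ = 0.584548, sin λ = -0.066027, cos λ = 0.997818.
East component: ΔE = −sin λ·ΔX + cos λ·ΔY = −(-0.066027)(593.5) + (0.997818)(160.0) = 198.84 m.
1° of latitude spans πR/180 = 111177 m; at latitude φ, 1° of longitude spans that × cos φ = 64988.5 m, so Δλ = 198.84 / 64988.5 × 3600 = 11.014″.

Δλ = 11.01″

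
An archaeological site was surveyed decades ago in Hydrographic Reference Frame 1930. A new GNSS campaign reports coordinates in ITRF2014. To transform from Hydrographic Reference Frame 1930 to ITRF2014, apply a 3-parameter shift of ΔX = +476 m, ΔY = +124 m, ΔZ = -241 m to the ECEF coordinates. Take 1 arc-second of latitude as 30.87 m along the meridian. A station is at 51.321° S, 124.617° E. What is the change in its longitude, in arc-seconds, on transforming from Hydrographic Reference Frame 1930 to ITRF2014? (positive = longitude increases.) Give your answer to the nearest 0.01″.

sin φ = -0.780660, cos φ = 0.624957, sin λ = 0.822968, cos λ = -0.568088.
East component: ΔE = −sin λ·ΔX + cos λ·ΔY = −(0.822968)(476) + (-0.568088)(124) = -462.18 m.
1° of latitude spans 3600 × 30.87 = 111132 m; at latitude φ, 1° of longitude spans that × cos φ = 69452.7 m, so Δλ = -462.18 / 69452.7 × 3600 = -23.956″.

Δλ = -23.96″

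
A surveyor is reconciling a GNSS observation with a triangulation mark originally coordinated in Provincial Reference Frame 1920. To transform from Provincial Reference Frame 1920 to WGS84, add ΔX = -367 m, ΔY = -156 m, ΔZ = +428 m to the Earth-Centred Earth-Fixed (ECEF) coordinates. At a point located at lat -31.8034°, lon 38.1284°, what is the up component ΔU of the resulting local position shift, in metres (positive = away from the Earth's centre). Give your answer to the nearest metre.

At φ = -31.8034°, λ = 38.1284°: sin φ = -0.527006, cos φ = 0.849861, sin λ = 0.617426, cos λ = 0.786629.
ΔU = cos φ cos λ·ΔX + cos φ sin λ·ΔY + sin φ·ΔZ = (0.849861)(0.786629)(-367) + (0.849861)(0.617426)(-156) + (-0.527006)(428) = -552.76 m.

ΔU = -553 m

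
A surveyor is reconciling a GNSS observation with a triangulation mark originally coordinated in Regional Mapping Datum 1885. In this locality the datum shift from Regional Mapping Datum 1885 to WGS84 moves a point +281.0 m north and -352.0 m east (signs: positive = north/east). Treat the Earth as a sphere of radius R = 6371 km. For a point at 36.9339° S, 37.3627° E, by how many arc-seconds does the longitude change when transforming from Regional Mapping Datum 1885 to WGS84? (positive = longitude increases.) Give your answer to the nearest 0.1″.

Δλ = -14.3″

At latitude -36.9339°, cos φ = 0.799329.
One radian of longitude at latitude φ spans R cos φ, so Δλ = ΔE / (R cos φ) = -352.0 / (6371000 × 0.799329) = -6.9121e-05 rad = -14.257″.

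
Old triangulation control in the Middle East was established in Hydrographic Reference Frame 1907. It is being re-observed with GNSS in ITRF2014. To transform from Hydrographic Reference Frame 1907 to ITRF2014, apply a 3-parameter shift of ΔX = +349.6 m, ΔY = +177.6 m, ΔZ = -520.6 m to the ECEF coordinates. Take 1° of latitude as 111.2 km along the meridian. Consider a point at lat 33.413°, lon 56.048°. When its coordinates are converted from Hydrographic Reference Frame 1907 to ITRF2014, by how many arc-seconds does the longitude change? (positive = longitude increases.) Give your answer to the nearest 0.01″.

sin φ = 0.550670, cos φ = 0.834723, sin λ = 0.829506, cos λ = 0.558498.
East component: ΔE = −sin λ·ΔX + cos λ·ΔY = −(0.829506)(349.6) + (0.558498)(177.6) = -190.81 m.
1° of latitude spans 111200 m; at latitude φ, 1° of longitude spans that × cos φ = 92821.2 m, so Δλ = -190.81 / 92821.2 × 3600 = -7.400″.

Δλ = -7.40″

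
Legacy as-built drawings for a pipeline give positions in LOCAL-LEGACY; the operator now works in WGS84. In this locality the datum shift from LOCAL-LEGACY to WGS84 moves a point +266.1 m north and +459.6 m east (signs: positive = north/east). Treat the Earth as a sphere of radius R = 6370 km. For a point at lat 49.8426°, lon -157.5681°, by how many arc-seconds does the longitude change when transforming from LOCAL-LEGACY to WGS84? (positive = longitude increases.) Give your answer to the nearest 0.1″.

At latitude 49.8426°, cos φ = 0.644890.
One radian of longitude at latitude φ spans R cos φ, so Δλ = ΔE / (R cos φ) = 459.6 / (6370000 × 0.644890) = 1.1188e-04 rad = 23.077″.

Δλ = 23.1″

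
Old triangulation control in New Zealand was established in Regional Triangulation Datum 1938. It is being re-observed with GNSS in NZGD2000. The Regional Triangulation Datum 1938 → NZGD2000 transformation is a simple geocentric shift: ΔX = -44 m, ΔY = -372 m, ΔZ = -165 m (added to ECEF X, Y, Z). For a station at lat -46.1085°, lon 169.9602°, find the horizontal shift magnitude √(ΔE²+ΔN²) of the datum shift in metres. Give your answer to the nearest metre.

At φ = -46.1085°, λ = 169.9602°: sin φ = -0.720654, cos φ = 0.693295, sin λ = 0.174332, cos λ = -0.984687.
ΔE = −sin λ·ΔX + cos λ·ΔY = −(0.174332)·(-44) + (-0.984687)·(-372) = 373.97 m.
ΔN = −sin φ cos λ·ΔX − sin φ sin λ·ΔY + cos φ·ΔZ = −(-0.720654)(-0.984687)(-44) − (-0.720654)(0.174332)(-372) + (0.693295)(-165) = -129.91 m.
Horizontal magnitude = √(ΔE² + ΔN²) = √(373.97² + (-129.91)²) = 395.89 m.

396 m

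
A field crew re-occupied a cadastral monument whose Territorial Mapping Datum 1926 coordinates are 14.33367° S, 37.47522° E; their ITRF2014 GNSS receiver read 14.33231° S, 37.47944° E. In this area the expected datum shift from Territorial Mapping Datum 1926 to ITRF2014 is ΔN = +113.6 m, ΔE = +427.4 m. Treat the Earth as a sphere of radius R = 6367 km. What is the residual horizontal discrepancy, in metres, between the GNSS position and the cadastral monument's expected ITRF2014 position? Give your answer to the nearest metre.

Observed coordinate differences: Δφ = +0.00136°, Δλ = +0.00422°.
Converting to metres (1° lat = 111125 m, cos φ = 0.968870): observed ΔN = 151.1 m, observed ΔE = 454.3 m.
Subtracting the expected shift leaves a residual of 151.1 − (113.6) = 37.5 m north and 454.3 − (427.4) = 26.9 m east.
Residual distance = √(37.5² + 26.9²) = 46.2 m.

46 m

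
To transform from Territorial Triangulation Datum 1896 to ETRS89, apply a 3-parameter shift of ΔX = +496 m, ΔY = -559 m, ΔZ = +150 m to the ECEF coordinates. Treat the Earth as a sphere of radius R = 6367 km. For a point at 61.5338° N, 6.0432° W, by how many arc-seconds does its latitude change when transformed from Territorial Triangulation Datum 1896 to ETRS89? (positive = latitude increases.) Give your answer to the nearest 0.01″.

Δφ = -13.41″

sin φ = 0.879098, cos φ = 0.476640, sin λ = -0.105278, cos λ = 0.994443.
North component: ΔN = −sin φ cos λ·ΔX − sin φ sin λ·ΔY + cos φ·ΔZ = −(0.879098)(0.994443)(496) − (0.879098)(-0.105278)(-559) + (0.476640)(150) = -413.85 m.
1° of latitude spans πR/180 = 111125 m, so Δφ = -413.85 / 111125 × 3600 = -13.407″.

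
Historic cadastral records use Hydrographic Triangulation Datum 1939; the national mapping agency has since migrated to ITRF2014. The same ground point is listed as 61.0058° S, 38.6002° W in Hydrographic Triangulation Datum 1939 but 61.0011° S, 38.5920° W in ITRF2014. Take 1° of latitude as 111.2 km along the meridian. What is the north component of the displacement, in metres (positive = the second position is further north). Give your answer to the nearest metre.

Δφ = -61.0011° − -61.0058° = +0.0047°; Δλ = -38.5920° − -38.6002° = +0.0082°.
ΔN = Δφ × 111200 = 522.6 m; ΔE = Δλ × 111200 × cos(-61.0058°) = +0.0082 × 111200 × 0.484721 = 442.0 m.

ΔN = 523 m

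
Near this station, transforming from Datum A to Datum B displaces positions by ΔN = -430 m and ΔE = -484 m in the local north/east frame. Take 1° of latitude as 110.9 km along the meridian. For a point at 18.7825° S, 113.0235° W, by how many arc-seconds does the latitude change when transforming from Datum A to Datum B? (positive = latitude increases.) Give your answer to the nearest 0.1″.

1° of latitude = 110.9 km, so Δφ = -430.0 / 110900 = -0.0038774° = -13.959″.

Δφ = -14.0″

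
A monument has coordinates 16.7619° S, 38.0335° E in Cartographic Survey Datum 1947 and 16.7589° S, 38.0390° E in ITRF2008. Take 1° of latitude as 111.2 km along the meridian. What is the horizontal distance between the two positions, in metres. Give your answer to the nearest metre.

674 m

Δφ = -16.7589° − -16.7619° = +0.0030°; Δλ = 38.0390° − 38.0335° = +0.0055°.
ΔN = Δφ × 111200 = 333.6 m; ΔE = Δλ × 111200 × cos(-16.7619°) = +0.0055 × 111200 × 0.957511 = 585.6 m.
Distance = √(ΔE² + ΔN²) = √(585.6² + 333.6²) = 674.0 m.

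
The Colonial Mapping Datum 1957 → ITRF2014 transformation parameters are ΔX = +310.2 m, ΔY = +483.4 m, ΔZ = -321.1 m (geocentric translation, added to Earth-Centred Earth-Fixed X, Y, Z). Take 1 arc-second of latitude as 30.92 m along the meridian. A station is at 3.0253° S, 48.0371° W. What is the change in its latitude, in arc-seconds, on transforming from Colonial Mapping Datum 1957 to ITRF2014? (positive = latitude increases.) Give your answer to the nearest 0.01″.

Δφ = -10.63″

sin φ = -0.052777, cos φ = 0.998606, sin λ = -0.743578, cos λ = 0.668649.
North component: ΔN = −sin φ cos λ·ΔX − sin φ sin λ·ΔY + cos φ·ΔZ = −(-0.052777)(0.668649)(310.2) − (-0.052777)(-0.743578)(483.4) + (0.998606)(-321.1) = -328.68 m.
1° of latitude spans 3600 × 30.92 = 111312 m, so Δφ = -328.68 / 111312 × 3600 = -10.630″.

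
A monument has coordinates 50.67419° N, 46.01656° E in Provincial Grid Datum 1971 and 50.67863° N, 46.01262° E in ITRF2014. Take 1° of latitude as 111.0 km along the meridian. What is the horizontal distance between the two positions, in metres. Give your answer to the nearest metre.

Δφ = 50.67863° − 50.67419° = +0.00444°; Δλ = 46.01262° − 46.01656° = -0.00394°.
ΔN = Δφ × 111000 = 492.8 m; ΔE = Δλ × 111000 × cos(50.67419°) = -0.00394 × 111000 × 0.633729 = -277.2 m.
Distance = √(ΔE² + ΔN²) = √((-277.2)² + 492.8²) = 565.4 m.

565 m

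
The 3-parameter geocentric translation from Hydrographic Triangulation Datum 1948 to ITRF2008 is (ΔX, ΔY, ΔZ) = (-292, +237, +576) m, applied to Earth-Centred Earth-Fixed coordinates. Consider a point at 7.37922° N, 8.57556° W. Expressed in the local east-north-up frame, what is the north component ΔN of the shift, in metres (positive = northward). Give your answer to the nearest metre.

The local north axis is (−sin φ cos λ, −sin φ sin λ, cos φ), giving ΔN = 37.084 + 4.539 + 571.229 = 612.85 m.

ΔN = 613 m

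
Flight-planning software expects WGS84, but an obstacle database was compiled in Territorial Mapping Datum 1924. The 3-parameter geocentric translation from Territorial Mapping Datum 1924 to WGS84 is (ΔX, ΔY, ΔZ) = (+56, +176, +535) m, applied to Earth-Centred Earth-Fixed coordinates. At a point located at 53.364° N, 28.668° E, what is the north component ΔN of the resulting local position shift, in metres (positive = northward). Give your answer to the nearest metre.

At φ = 53.364°, λ = 28.668°: sin φ = 0.802443, cos φ = 0.596729, sin λ = 0.479734, cos λ = 0.877414.
ΔN = −sin φ cos λ·ΔX − sin φ sin λ·ΔY + cos φ·ΔZ = −(0.802443)(0.877414)(56) − (0.802443)(0.479734)(176) + (0.596729)(535) = 212.07 m.

ΔN = 212 m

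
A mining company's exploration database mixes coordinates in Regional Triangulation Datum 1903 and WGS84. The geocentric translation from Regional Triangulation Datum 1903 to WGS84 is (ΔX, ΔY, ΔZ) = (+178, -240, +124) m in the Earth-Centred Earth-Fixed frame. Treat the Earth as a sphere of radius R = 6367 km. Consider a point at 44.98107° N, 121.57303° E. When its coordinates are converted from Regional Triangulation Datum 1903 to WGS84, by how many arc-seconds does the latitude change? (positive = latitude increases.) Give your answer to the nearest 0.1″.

Δφ = 9.7″

sin φ = 0.706873, cos φ = 0.707340, sin λ = 0.851973, cos λ = -0.523585.
North component: ΔN = −sin φ cos λ·ΔX − sin φ sin λ·ΔY + cos φ·ΔZ = −(0.706873)(-0.523585)(178) − (0.706873)(0.851973)(-240) + (0.707340)(124) = 298.13 m.
1° of latitude spans πR/180 = 111125 m, so Δφ = 298.13 / 111125 × 3600 = 9.658″.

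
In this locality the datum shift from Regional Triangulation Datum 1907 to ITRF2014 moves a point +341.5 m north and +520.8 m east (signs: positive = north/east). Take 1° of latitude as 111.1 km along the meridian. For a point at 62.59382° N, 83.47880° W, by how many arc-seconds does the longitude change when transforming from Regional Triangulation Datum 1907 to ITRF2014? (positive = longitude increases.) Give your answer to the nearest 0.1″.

At latitude 62.59382°, cos φ = 0.460296.
1° of longitude at this latitude = 111.1 × cos φ = 51.14 km, so Δλ = 520.8 / 51138.8 = 0.0101840° = 36.663″.

Δλ = 36.7″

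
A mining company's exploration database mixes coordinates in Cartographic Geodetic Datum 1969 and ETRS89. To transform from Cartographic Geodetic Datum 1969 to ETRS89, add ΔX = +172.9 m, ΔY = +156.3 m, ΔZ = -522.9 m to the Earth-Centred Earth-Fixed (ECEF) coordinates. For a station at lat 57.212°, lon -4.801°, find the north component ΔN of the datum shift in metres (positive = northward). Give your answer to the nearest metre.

ΔN = -417 m

At φ = 57.212°, λ = -4.801°: sin φ = 0.840680, cos φ = 0.541532, sin λ = -0.083695, cos λ = 0.996491.
ΔN = −sin φ cos λ·ΔX − sin φ sin λ·ΔY + cos φ·ΔZ = −(0.840680)(0.996491)(172.9) − (0.840680)(-0.083695)(156.3) + (0.541532)(-522.9) = -417.01 m.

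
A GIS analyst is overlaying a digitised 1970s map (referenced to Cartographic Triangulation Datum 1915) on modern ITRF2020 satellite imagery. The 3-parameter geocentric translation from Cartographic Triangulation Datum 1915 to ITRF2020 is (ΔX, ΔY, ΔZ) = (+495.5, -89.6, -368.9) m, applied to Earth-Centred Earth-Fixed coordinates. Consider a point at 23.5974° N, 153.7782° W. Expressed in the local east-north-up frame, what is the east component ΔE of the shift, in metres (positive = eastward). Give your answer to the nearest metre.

At φ = 23.5974°, λ = -153.7782°: sin φ = 0.400307, cos φ = 0.916381, sin λ = -0.441847, cos λ = -0.897090.
ΔE = −sin λ·ΔX + cos λ·ΔY = −(-0.441847)·(495.5) + (-0.897090)·(-89.6) = 299.31 m.

ΔE = 299 m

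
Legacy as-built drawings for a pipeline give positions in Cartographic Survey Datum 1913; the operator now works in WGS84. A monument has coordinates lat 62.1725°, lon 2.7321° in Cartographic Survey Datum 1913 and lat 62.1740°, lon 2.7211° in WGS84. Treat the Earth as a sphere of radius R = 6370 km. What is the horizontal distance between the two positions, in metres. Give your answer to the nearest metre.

Δφ = 62.1740° − 62.1725° = +0.0015°; Δλ = 2.7211° − 2.7321° = -0.0110°.
1° along a meridian = πR/180 = 111177 m.
ΔN = Δφ × 111177 = 166.8 m; ΔE = Δλ × 111177 × cos(62.1725°) = -0.0110 × 111177 × 0.466811 = -570.9 m.
Distance = √(ΔE² + ΔN²) = √((-570.9)² + 166.8²) = 594.7 m.

595 m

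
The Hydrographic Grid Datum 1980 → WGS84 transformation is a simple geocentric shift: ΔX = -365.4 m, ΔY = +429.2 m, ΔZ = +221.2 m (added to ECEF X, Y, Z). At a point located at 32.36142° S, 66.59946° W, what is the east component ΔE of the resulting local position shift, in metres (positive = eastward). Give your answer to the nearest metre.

The local east axis at (φ, λ) is (−sin λ, cos λ, 0), so ΔE = −sin(-66.59946°)·(-365.4) + cos(-66.59946°)·429.2 = -164.89 m.

ΔE = -165 m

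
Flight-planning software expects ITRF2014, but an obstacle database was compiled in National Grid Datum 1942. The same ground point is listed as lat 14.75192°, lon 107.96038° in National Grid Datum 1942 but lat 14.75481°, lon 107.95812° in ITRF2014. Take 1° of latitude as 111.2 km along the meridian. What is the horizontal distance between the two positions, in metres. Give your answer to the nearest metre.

403 m

Δφ = 14.75481° − 14.75192° = +0.00289°; Δλ = 107.95812° − 107.96038° = -0.00226°.
ΔN = Δφ × 111200 = 321.4 m; ΔE = Δλ × 111200 × cos(14.75192°) = -0.00226 × 111200 × 0.967037 = -243.0 m.
Distance = √(ΔE² + ΔN²) = √((-243.0)² + 321.4²) = 402.9 m.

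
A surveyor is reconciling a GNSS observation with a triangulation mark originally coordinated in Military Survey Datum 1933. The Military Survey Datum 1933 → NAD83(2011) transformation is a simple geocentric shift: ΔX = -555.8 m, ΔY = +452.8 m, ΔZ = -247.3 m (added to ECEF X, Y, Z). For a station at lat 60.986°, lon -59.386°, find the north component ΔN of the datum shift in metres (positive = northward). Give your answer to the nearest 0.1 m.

ΔN = 468.4 m

At φ = 60.986°, λ = -59.386°: sin φ = 0.874501, cos φ = 0.485023, sin λ = -0.860618, cos λ = 0.509252.
ΔN = −sin φ cos λ·ΔX − sin φ sin λ·ΔY + cos φ·ΔZ = −(0.874501)(0.509252)(-555.8) − (0.874501)(-0.860618)(452.8) + (0.485023)(-247.3) = 468.36 m.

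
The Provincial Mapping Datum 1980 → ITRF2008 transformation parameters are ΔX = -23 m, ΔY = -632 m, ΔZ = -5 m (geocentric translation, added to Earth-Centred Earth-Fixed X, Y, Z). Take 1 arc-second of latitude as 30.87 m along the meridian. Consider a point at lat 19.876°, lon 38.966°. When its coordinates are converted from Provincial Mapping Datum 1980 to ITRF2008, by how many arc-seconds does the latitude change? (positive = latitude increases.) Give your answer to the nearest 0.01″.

Δφ = 4.42″

sin φ = 0.339986, cos φ = 0.940431, sin λ = 0.628859, cos λ = 0.777519.
North component: ΔN = −sin φ cos λ·ΔX − sin φ sin λ·ΔY + cos φ·ΔZ = −(0.339986)(0.777519)(-23) − (0.339986)(0.628859)(-632) + (0.940431)(-5) = 136.50 m.
1° of latitude spans 3600 × 30.87 = 111132 m, so Δφ = 136.50 / 111132 × 3600 = 4.422″.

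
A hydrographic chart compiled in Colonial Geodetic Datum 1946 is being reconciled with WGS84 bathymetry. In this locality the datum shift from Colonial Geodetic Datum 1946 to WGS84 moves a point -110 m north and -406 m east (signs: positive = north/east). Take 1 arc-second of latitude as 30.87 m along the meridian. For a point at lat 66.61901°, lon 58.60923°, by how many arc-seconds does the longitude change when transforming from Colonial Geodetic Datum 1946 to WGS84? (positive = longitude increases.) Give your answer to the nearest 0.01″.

Δλ = -33.14″

At latitude 66.61901°, cos φ = 0.396843.
1″ of longitude at this latitude = 30.87 × cos φ = 12.2506 m, so Δλ = -406.0 / 12.2506 = -33.141″.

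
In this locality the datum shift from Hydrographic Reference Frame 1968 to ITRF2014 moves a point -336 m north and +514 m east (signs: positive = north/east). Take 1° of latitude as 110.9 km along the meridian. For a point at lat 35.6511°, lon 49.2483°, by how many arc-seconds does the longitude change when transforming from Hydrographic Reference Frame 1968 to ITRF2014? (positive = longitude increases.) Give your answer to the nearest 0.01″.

At latitude 35.6511°, cos φ = 0.812581.
1° of longitude at this latitude = 110.9 × cos φ = 90.12 km, so Δλ = 514.0 / 90115.3 = 0.0057038° = 20.534″.

Δλ = 20.53″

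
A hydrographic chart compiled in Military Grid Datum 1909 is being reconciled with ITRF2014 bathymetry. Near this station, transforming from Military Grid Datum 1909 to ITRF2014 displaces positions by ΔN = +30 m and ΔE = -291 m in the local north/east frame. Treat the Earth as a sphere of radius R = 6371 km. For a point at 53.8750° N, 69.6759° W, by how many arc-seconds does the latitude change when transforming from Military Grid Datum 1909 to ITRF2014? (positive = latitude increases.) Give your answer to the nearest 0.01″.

Δφ = 0.97″

On a sphere of radius R, 1 rad of latitude = R, so Δφ = ΔN / R = 30.0 / 6371000 = 4.7088e-06 rad = 0.971″.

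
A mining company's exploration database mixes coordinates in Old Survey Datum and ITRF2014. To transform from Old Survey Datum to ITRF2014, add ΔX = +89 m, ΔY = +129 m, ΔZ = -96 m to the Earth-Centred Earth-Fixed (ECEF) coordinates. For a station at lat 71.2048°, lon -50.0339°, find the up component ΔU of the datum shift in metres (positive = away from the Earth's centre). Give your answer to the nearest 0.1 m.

ΔU = -104.3 m

The local up (radial) axis is (cos φ cos λ, cos φ sin λ, sin φ), giving ΔU = 18.419 − 31.854 − 90.881 = -104.32 m.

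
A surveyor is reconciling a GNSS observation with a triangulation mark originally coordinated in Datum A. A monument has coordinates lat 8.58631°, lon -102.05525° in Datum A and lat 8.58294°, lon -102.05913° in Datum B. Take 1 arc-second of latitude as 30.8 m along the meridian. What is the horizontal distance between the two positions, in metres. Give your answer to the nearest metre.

Δφ = 8.58294° − 8.58631° = -0.00337°; Δλ = -102.05913° − -102.05525° = -0.00388°.
1° of latitude = 3600 × 30.80 = 110880 m.
ΔN = Δφ × 110880 = -373.7 m; ΔE = Δλ × 110880 × cos(8.58631°) = -0.00388 × 110880 × 0.988792 = -425.4 m.
Distance = √(ΔE² + ΔN²) = √((-425.4)² + (-373.7)²) = 566.2 m.

566 m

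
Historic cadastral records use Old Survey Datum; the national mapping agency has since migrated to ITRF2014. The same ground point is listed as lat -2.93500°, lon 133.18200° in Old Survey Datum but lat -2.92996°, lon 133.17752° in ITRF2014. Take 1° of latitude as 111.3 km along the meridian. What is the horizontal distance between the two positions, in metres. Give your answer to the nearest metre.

750 m

Δφ = -2.92996° − -2.93500° = +0.00504°; Δλ = 133.17752° − 133.18200° = -0.00448°.
ΔN = Δφ × 111300 = 561.0 m; ΔE = Δλ × 111300 × cos(-2.93500°) = -0.00448 × 111300 × 0.998688 = -498.0 m.
Distance = √(ΔE² + ΔN²) = √((-498.0)² + 561.0²) = 750.1 m.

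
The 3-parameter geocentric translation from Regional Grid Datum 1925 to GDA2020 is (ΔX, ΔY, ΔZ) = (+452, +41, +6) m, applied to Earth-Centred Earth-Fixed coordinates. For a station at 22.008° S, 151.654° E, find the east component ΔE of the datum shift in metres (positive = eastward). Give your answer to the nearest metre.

ΔE = -251 m

The local east axis at (φ, λ) is (−sin λ, cos λ, 0), so ΔE = −sin(151.654°)·452 + cos(151.654°)·41 = -250.69 m.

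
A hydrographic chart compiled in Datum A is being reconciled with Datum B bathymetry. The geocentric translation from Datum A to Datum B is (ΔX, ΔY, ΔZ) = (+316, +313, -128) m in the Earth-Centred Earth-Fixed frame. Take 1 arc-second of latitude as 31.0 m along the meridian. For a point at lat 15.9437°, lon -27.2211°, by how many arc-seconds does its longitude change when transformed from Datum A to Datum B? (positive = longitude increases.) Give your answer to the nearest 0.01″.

sin φ = 0.274693, cos φ = 0.961532, sin λ = -0.457425, cos λ = 0.889248.
East component: ΔE = −sin λ·ΔX + cos λ·ΔY = −(-0.457425)(316) + (0.889248)(313) = 422.88 m.
1° of latitude spans 3600 × 31.00 = 111600 m; at latitude φ, 1° of longitude spans that × cos φ = 107307.0 m, so Δλ = 422.88 / 107307.0 × 3600 = 14.187″.

Δλ = 14.19″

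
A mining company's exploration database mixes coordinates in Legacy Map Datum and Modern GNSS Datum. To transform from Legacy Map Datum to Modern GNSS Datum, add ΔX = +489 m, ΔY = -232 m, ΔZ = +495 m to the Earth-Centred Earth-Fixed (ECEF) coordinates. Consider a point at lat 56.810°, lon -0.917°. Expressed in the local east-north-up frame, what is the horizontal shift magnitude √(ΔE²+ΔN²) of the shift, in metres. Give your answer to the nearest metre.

265 m

The local east axis at (φ, λ) is (−sin λ, cos λ, 0), so ΔE = −sin(-0.917°)·489 + cos(-0.917°)·(-232) = -224.14 m.
The local north axis is (−sin φ cos λ, −sin φ sin λ, cos φ), giving ΔN = -409.172 − 3.107 + 270.972 = -141.31 m.
Horizontal magnitude = √(ΔE² + ΔN²) = √((-224.14)² + (-141.31)²) = 264.97 m.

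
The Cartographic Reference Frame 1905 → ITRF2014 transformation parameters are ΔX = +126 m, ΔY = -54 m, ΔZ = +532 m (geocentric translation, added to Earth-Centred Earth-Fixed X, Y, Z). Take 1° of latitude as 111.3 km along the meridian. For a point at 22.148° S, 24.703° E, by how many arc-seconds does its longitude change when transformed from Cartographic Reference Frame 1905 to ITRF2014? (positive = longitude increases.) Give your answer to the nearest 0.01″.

sin φ = -0.377000, cos φ = 0.926213, sin λ = 0.417915, cos λ = 0.908486.
East component: ΔE = −sin λ·ΔX + cos λ·ΔY = −(0.417915)(126) + (0.908486)(-54) = -101.72 m.
1° of latitude spans 111300 m; at latitude φ, 1° of longitude spans that × cos φ = 103087.5 m, so Δλ = -101.72 / 103087.5 × 3600 = -3.552″.

Δλ = -3.55″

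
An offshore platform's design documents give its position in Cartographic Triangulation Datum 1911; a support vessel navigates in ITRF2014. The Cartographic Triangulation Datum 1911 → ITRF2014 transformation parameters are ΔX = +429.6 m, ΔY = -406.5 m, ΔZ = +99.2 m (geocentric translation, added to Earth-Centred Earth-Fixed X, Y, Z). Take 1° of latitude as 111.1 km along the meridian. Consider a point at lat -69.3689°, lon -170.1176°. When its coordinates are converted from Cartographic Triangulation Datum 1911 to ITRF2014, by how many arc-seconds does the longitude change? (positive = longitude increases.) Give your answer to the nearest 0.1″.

sin φ = -0.935868, cos φ = 0.352350, sin λ = -0.171626, cos λ = -0.985162.
East component: ΔE = −sin λ·ΔX + cos λ·ΔY = −(-0.171626)(429.6) + (-0.985162)(-406.5) = 474.20 m.
1° of latitude spans 111100 m; at latitude φ, 1° of longitude spans that × cos φ = 39146.1 m, so Δλ = 474.20 / 39146.1 × 3600 = 43.609″.

Δλ = 43.6″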